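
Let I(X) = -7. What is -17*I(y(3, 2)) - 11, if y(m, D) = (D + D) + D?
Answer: 108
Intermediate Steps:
y(m, D) = 3*D (y(m, D) = 2*D + D = 3*D)
-17*I(y(3, 2)) - 11 = -17*(-7) - 11 = 119 - 11 = 108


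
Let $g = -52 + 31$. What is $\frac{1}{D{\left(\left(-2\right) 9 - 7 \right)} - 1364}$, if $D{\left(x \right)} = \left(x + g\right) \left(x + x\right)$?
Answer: $\frac{1}{936} \approx 0.0010684$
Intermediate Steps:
$g = -21$
$D{\left(x \right)} = 2 x \left(-21 + x\right)$ ($D{\left(x \right)} = \left(x - 21\right) \left(x + x\right) = \left(-21 + x\right) 2 x = 2 x \left(-21 + x\right)$)
$\frac{1}{D{\left(\left(-2\right) 9 - 7 \right)} - 1364} = \frac{1}{2 \left(\left(-2\right) 9 - 7\right) \left(-21 - 25\right) - 1364} = \frac{1}{2 \left(-18 - 7\right) \left(-21 - 25\right) - 1364} = \frac{1}{2 \left(-25\right) \left(-21 - 25\right) - 1364} = \frac{1}{2 \left(-25\right) \left(-46\right) - 1364} = \frac{1}{2300 - 1364} = \frac{1}{936}$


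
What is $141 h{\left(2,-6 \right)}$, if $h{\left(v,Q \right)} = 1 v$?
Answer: $282$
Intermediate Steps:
$h{\left(v,Q \right)} = v$
$141 h{\left(2,-6 \right)} = 141 \cdot 2 = 282$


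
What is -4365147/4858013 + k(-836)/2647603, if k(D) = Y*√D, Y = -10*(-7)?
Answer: -4365147/4858013 + 20*I*√209/378229 ≈ -0.89855 + 0.00076445*I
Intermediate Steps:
Y = 70
k(D) = 70*√D
-4365147/4858013 + k(-836)/2647603 = -4365147/4858013 + (70*√(-836))/2647603 = -4365147*1/4858013 + (70*(2*I*√209))*(1/2647603) = -4365147/4858013 + (140*I*√209)*(1/2647603) = -4365147/4858013 + 20*I*√209/378229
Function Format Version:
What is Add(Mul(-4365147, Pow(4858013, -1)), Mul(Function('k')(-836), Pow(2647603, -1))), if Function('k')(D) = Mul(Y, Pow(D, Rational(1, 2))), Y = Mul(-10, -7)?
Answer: Add(Rational(-4365147, 4858013), Mul(Rational(20, 378229), I, Pow(209, Rational(1, 2)))) ≈ Add(-0.89855, Mul(0.00076445, I))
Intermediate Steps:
Y = 70
Function('k')(D) = Mul(70, Pow(D, Rational(1, 2)))
Add(Mul(-4365147, Pow(4858013, -1)), Mul(Function('k')(-836), Pow(2647603, -1))) = Add(Mul(-4365147, Pow(4858013, -1)), Mul(Mul(70, Pow(-836, Rational(1, 2))), Pow(2647603, -1))) = Add(Mul(-4365147, Rational(1, 4858013)), Mul(Mul(70, Mul(2, I, Pow(209, Rational(1, 2)))), Rational(1, 2647603))) = Add(Rational(-4365147, 4858013), Mul(Mul(140, I, Pow(209, Rational(1, 2))), Rational(1, 2647603))) = Add(Rational(-4365147, 4858013), Mul(Rational(20, 378229), I, Pow(209, Rational(1, 2))))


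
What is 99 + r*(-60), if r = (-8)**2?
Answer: -3741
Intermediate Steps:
r = 64
99 + r*(-60) = 99 + 64*(-60) = 99 - 3840 = -3741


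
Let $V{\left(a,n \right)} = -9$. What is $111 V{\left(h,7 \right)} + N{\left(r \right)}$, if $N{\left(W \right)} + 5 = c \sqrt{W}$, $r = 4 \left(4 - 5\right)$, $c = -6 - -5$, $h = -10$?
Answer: $-1004 - 2 i \approx -1004.0 - 2.0 i$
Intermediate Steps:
$c = -1$ ($c = -6 + 5 = -1$)
$r = -4$ ($r = 4 \left(-1\right) = -4$)
$N{\left(W \right)} = -5 - \sqrt{W}$
$111 V{\left(h,7 \right)} + N{\left(r \right)} = 111 \left(-9\right) - \left(5 + \sqrt{-4}\right) = -999 - \left(5 + 2 i\right) = -1004 - 2 i$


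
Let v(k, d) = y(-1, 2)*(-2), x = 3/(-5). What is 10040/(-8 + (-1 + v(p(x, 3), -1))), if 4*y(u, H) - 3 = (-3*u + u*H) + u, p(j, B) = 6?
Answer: -20080/21 ≈ -956.19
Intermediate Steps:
x = -3/5 (x = 3*(-1/5) = -3/5 ≈ -0.60000)
y(u, H) = 3/4 - u/2 + H*u/4 (y(u, H) = 3/4 + ((-3*u + u*H) + u)/4 = 3/4 + ((-3*u + H*u) + u)/4 = 3/4 + (-2*u + H*u)/4 = 3/4 + (-u/2 + H*u/4) = 3/4 - u/2 + H*u/4)
v(k, d) = -3/2 (v(k, d) = (3/4 - 1/2*(-1) + (1/4)*2*(-1))*(-2) = (3/4 + 1/2 - 1/2)*(-2) = (3/4)*(-2) = -3/2)
10040/(-8 + (-1 + v(p(x, 3), -1))) = 10040/(-8 + (-1 - 3/2)) = 10040/(-8 - 5/2) = 10040/(-21/2) = -2/21*10040 = -20080/21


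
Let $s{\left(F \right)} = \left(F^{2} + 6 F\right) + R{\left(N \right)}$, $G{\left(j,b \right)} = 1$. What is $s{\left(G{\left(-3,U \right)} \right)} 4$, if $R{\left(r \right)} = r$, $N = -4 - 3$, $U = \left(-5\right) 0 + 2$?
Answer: $0$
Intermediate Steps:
$U = 2$ ($U = 0 + 2 = 2$)
$N = -7$
$s{\left(F \right)} = -7 + F^{2} + 6 F$ ($s{\left(F \right)} = \left(F^{2} + 6 F\right) - 7 = -7 + F^{2} + 6 F$)
$s{\left(G{\left(-3,U \right)} \right)} 4 = \left(-7 + 1^{2} + 6 \cdot 1\right) 4 = \left(-7 + 1 + 6\right) 4 = 0 \cdot 4 = 0$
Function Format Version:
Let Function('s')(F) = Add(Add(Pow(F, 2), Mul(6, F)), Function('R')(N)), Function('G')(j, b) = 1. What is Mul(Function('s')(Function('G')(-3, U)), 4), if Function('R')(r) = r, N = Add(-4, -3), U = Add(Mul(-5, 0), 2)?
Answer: 0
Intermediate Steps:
U = 2 (U = Add(0, 2) = 2)
N = -7
Function('s')(F) = Add(-7, Pow(F, 2), Mul(6, F)) (Function('s')(F) = Add(Add(Pow(F, 2), Mul(6, F)), -7) = Add(-7, Pow(F, 2), Mul(6, F)))
Mul(Function('s')(Function('G')(-3, U)), 4) = Mul(Add(-7, Pow(1, 2), Mul(6, 1)), 4) = Mul(Add(-7, 1, 6), 4) = Mul(0, 4) = 0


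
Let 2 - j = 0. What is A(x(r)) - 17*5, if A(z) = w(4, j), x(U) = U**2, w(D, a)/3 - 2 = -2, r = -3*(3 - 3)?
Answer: -85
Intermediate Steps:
r = 0 (r = -3*0 = 0)
j = 2 (j = 2 - 1*0 = 2 + 0 = 2)
w(D, a) = 0 (w(D, a) = 6 + 3*(-2) = 6 - 6 = 0)
A(z) = 0
A(x(r)) - 17*5 = 0 - 17*5 = 0 - 1*85 = 0 - 85 = -85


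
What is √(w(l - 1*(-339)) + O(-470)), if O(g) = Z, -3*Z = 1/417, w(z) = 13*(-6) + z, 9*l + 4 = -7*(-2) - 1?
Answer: 7*√929771/417 ≈ 16.186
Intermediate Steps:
l = 1 (l = -4/9 + (-7*(-2) - 1)/9 = -4/9 + (14 - 1)/9 = -4/9 + (⅑)*13 = -4/9 + 13/9 = 1)
w(z) = -78 + z
Z = -1/1251 (Z = -⅓/417 = -⅓*1/417 = -1/1251 ≈ -0.00079936)
O(g) = -1/1251
√(w(l - 1*(-339)) + O(-470)) = √((-78 + (1 - 1*(-339))) - 1/1251) = √((-78 + (1 + 339)) - 1/1251) = √((-78 + 340) - 1/1251) = √(262 - 1/1251) = √(327761/1251) = 7*√929771/417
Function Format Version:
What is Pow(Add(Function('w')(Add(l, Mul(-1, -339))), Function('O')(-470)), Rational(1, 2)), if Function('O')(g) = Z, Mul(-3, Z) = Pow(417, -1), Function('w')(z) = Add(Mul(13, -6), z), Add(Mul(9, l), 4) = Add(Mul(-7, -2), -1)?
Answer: Mul(Rational(7, 417), Pow(929771, Rational(1, 2))) ≈ 16.186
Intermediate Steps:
l = 1 (l = Add(Rational(-4, 9), Mul(Rational(1, 9), Add(Mul(-7, -2), -1))) = Add(Rational(-4, 9), Mul(Rational(1, 9), Add(14, -1))) = Add(Rational(-4, 9), Mul(Rational(1, 9), 13)) = Add(Rational(-4, 9), Rational(13, 9)) = 1)
Function('w')(z) = Add(-78, z)
Z = Rational(-1, 1251) (Z = Mul(Rational(-1, 3), Pow(417, -1)) = Mul(Rational(-1, 3), Rational(1, 417)) = Rational(-1, 1251) ≈ -0.00079936)
Function('O')(g) = Rational(-1, 1251)
Pow(Add(Function('w')(Add(l, Mul(-1, -339))), Function('O')(-470)), Rational(1, 2)) = Pow(Add(Add(-78, Add(1, Mul(-1, -339))), Rational(-1, 1251)), Rational(1, 2)) = Pow(Add(Add(-78, Add(1, 339)), Rational(-1, 1251)), Rational(1, 2)) = Pow(Add(Add(-78, 340), Rational(-1, 1251)), Rational(1, 2)) = Pow(Add(262, Rational(-1, 1251)), Rational(1, 2)) = Pow(Rational(327761, 1251), Rational(1, 2)) = Mul(Rational(7, 417), Pow(929771, Rational(1, 2)))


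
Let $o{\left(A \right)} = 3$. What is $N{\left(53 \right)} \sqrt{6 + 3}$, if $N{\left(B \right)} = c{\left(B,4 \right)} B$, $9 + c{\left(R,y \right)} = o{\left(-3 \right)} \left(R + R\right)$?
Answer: $49131$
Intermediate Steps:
$c{\left(R,y \right)} = -9 + 6 R$ ($c{\left(R,y \right)} = -9 + 3 \left(R + R\right) = -9 + 3 \cdot 2 R = -9 + 6 R$)
$N{\left(B \right)} = B \left(-9 + 6 B\right)$ ($N{\left(B \right)} = \left(-9 + 6 B\right) B = B \left(-9 + 6 B\right)$)
$N{\left(53 \right)} \sqrt{6 + 3} = 3 \cdot 53 \left(-3 + 2 \cdot 53\right) \sqrt{6 + 3} = 3 \cdot 53 \left(-3 + 106\right) \sqrt{9} = 3 \cdot 53 \cdot 103 \cdot 3 = 16377 \cdot 3 = 49131$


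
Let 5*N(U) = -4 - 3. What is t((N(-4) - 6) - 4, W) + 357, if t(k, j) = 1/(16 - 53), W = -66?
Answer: 13208/37 ≈ 356.97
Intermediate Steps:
N(U) = -7/5 (N(U) = (-4 - 3)/5 = (1/5)*(-7) = -7/5)
t(k, j) = -1/37 (t(k, j) = 1/(-37) = -1/37)
t((N(-4) - 6) - 4, W) + 357 = -1/37 + 357 = 13208/37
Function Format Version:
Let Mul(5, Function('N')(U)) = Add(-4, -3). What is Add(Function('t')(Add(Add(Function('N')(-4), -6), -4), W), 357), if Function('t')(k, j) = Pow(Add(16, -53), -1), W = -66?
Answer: Rational(13208, 37) ≈ 356.97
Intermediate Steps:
Function('N')(U) = Rational(-7, 5) (Function('N')(U) = Mul(Rational(1, 5), Add(-4, -3)) = Mul(Rational(1, 5), -7) = Rational(-7, 5))
Function('t')(k, j) = Rational(-1, 37) (Function('t')(k, j) = Pow(-37, -1) = Rational(-1, 37))
Add(Function('t')(Add(Add(Function('N')(-4), -6), -4), W), 357) = Add(Rational(-1, 37), 357) = Rational(13208, 37)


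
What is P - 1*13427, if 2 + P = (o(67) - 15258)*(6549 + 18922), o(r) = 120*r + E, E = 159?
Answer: -179813218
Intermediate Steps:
o(r) = 159 + 120*r (o(r) = 120*r + 159 = 159 + 120*r)
P = -179799791 (P = -2 + ((159 + 120*67) - 15258)*(6549 + 18922) = -2 + ((159 + 8040) - 15258)*25471 = -2 + (8199 - 15258)*25471 = -2 - 7059*25471 = -2 - 179799789 = -179799791)
P - 1*13427 = -179799791 - 1*13427 = -179799791 - 13427 = -179813218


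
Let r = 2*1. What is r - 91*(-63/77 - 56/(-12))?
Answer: -11491/33 ≈ -348.21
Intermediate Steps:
r = 2
r - 91*(-63/77 - 56/(-12)) = 2 - 91*(-63/77 - 56/(-12)) = 2 - 91*(-63*1/77 - 56*(-1/12)) = 2 - 91*(-9/11 + 14/3) = 2 - 91*127/33 = 2 - 11557/33 = -11491/33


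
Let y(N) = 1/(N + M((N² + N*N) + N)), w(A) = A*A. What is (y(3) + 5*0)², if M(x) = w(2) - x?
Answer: 1/196 ≈ 0.0051020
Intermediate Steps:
w(A) = A²
M(x) = 4 - x (M(x) = 2² - x = 4 - x)
y(N) = 1/(4 - 2*N²) (y(N) = 1/(N + (4 - ((N² + N*N) + N))) = 1/(N + (4 - ((N² + N²) + N))) = 1/(N + (4 - (2*N² + N))) = 1/(N + (4 - (N + 2*N²))) = 1/(N + (4 + (-N - 2*N²))) = 1/(N + (4 - N - 2*N²)) = 1/(4 - 2*N²))
(y(3) + 5*0)² = (-1/(-4 + 2*3²) + 5*0)² = (-1/(-4 + 2*9) + 0)² = (-1/(-4 + 18) + 0)² = (-1/14 + 0)² = (-1/14)² = 1/196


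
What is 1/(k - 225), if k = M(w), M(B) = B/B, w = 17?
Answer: -1/224 ≈ -0.0044643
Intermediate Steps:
M(B) = 1
k = 1
1/(k - 225) = 1/(1 - 225) = 1/(-224) = -1/224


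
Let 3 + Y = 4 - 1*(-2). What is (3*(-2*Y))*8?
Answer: -144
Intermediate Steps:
Y = 3 (Y = -3 + (4 - 1*(-2)) = -3 + (4 + 2) = -3 + 6 = 3)
(3*(-2*Y))*8 = (3*(-2*3))*8 = (3*(-6))*8 = -18*8 = -144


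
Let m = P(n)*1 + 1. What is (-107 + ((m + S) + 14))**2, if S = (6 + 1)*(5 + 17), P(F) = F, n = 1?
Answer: 3969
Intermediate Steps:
S = 154 (S = 7*22 = 154)
m = 2 (m = 1*1 + 1 = 1 + 1 = 2)
(-107 + ((m + S) + 14))**2 = (-107 + ((2 + 154) + 14))**2 = (-107 + (156 + 14))**2 = (-107 + 170)**2 = 63**2 = 3969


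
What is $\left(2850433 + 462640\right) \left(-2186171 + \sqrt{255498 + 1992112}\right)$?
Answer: $-7242944113483 + 3313073 \sqrt{2247610} \approx -7.238 \cdot 10^{12}$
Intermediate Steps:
$\left(2850433 + 462640\right) \left(-2186171 + \sqrt{255498 + 1992112}\right) = 3313073 \left(-2186171 + \sqrt{2247610}\right) = -7242944113483 + 3313073 \sqrt{2247610}$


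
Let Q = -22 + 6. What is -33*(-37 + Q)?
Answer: 1749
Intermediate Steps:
Q = -16
-33*(-37 + Q) = -33*(-37 - 16) = -33*(-53) = 1749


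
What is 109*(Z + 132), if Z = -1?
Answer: 14279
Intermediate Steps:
109*(Z + 132) = 109*(-1 + 132) = 109*131 = 14279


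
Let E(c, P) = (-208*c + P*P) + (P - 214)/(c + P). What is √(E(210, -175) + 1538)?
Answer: 2*I*√3530485/35 ≈ 107.37*I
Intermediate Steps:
E(c, P) = P² - 208*c + (-214 + P)/(P + c) (E(c, P) = (-208*c + P²) + (-214 + P)/(P + c) = (P² - 208*c) + (-214 + P)/(P + c) = P² - 208*c + (-214 + P)/(P + c))
√(E(210, -175) + 1538) = √((-214 - 175 + (-175)³ - 208*210² + 210*(-175)² - 208*(-175)*210)/(-175 + 210) + 1538) = √((-214 - 175 - 5359375 - 208*44100 + 210*30625 + 7644000)/35 + 1538) = √((-214 - 175 - 5359375 - 9172800 + 6431250 + 7644000)/35 + 1538) = √((1/35)*(-457314) + 1538) = √(-457314/35 + 1538) = √(-403484/35) = 2*I*√3530485/35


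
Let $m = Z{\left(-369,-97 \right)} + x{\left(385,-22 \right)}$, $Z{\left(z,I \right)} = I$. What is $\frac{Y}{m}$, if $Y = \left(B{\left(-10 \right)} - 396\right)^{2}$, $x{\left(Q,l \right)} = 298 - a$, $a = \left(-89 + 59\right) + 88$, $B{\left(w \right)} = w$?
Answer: $\frac{164836}{143} \approx 1152.7$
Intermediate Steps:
$a = 58$ ($a = -30 + 88 = 58$)
$x{\left(Q,l \right)} = 240$ ($x{\left(Q,l \right)} = 298 - 58 = 240$)
$Y = 164836$ ($Y = \left(-10 - 396\right)^{2} = \left(-406\right)^{2} = 164836$)
$m = 143$ ($m = -97 + 240 = 143$)
$\frac{Y}{m} = \frac{164836}{143}$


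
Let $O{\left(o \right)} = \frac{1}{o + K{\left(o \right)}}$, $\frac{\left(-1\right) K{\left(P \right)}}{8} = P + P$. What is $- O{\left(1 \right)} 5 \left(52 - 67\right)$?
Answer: $-5$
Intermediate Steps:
$K{\left(P \right)} = - 16 P$ ($K{\left(P \right)} = - 8 \left(P + P\right) = - 8 \cdot 2 P = - 16 P$)
$O{\left(o \right)} = - \frac{1}{15 o}$ ($O{\left(o \right)} = \frac{1}{o - 16 o} = \frac{1}{\left(-15\right) o} = - \frac{1}{15 o}$)
$- O{\left(1 \right)} 5 \left(52 - 67\right) = - - \frac{1}{15 \cdot 1} \cdot 5 \left(52 - 67\right) = - \left(- \frac{1}{15}\right) 1 \cdot 5 \left(-15\right) = - \left(- \frac{1}{15}\right) 5 \left(-15\right) = - \frac{\left(-1\right) \left(-15\right)}{3} = \left(-1\right) 5 = -5$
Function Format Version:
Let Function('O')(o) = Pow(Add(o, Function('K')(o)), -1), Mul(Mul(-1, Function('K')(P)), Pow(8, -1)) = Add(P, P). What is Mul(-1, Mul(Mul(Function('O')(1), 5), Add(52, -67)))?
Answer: -5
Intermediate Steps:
Function('K')(P) = Mul(-16, P) (Function('K')(P) = Mul(-8, Add(P, P)) = Mul(-8, Mul(2, P)) = Mul(-16, P))
Function('O')(o) = Mul(Rational(-1, 15), Pow(o, -1)) (Function('O')(o) = Pow(Add(o, Mul(-16, o)), -1) = Pow(Mul(-15, o), -1) = Mul(Rational(-1, 15), Pow(o, -1)))
Mul(-1, Mul(Mul(Function('O')(1), 5), Add(52, -67))) = Mul(-1, Mul(Mul(Mul(Rational(-1, 15), Pow(1, -1)), 5), Add(52, -67))) = Mul(-1, Mul(Mul(Mul(Rational(-1, 15), 1), 5), -15)) = Mul(-1, Mul(Mul(Rational(-1, 15), 5), -15)) = Mul(-1, Mul(Rational(-1, 3), -15)) = Mul(-1, 5) = -5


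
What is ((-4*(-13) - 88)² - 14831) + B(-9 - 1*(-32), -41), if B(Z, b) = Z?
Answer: -13512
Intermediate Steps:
((-4*(-13) - 88)² - 14831) + B(-9 - 1*(-32), -41) = ((-4*(-13) - 88)² - 14831) + (-9 - 1*(-32)) = ((52 - 88)² - 14831) + (-9 + 32) = ((-36)² - 14831) + 23 = (1296 - 14831) + 23 = -13535 + 23 = -13512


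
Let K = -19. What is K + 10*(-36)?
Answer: -379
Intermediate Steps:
K + 10*(-36) = -19 + 10*(-36) = -19 - 360 = -379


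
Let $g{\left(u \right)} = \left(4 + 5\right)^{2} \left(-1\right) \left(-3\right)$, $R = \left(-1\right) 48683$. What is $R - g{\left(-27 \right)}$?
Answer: $-48926$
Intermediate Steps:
$R = -48683$
$g{\left(u \right)} = 243$ ($g{\left(u \right)} = 9^{2} \left(-1\right) \left(-3\right) = 81 \left(-1\right) \left(-3\right) = \left(-81\right) \left(-3\right) = 243$)
$R - g{\left(-27 \right)} = -48683 - 243 = -48926$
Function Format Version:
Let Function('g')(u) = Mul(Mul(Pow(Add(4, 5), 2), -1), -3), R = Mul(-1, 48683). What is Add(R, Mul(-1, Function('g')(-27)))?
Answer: -48926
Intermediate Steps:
R = -48683
Function('g')(u) = 243 (Function('g')(u) = Mul(Mul(Pow(9, 2), -1), -3) = Mul(Mul(81, -1), -3) = Mul(-81, -3) = 243)
Add(R, Mul(-1, Function('g')(-27))) = Add(-48683, Mul(-1, 243)) = Add(-48683, -243) = -48926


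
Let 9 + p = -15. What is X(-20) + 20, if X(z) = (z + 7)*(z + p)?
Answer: 592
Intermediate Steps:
p = -24 (p = -9 - 15 = -24)
X(z) = (-24 + z)*(7 + z) (X(z) = (z + 7)*(z - 24) = (7 + z)*(-24 + z) = (-24 + z)*(7 + z))
X(-20) + 20 = (-168 + (-20)² - 17*(-20)) + 20 = (-168 + 400 + 340) + 20 = 572 + 20 = 592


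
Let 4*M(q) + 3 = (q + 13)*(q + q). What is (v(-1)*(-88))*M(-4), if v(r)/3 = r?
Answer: -4950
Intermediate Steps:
M(q) = -3/4 + q*(13 + q)/2 (M(q) = -3/4 + ((q + 13)*(q + q))/4 = -3/4 + ((13 + q)*(2*q))/4 = -3/4 + (2*q*(13 + q))/4 = -3/4 + q*(13 + q)/2)
v(r) = 3*r
(v(-1)*(-88))*M(-4) = ((3*(-1))*(-88))*(-3/4 + (1/2)*(-4)**2 + (13/2)*(-4)) = (-3*(-88))*(-3/4 + (1/2)*16 - 26) = 264*(-3/4 + 8 - 26) = 264*(-75/4) = -4950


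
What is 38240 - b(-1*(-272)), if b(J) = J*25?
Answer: 31440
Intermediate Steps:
b(J) = 25*J
38240 - b(-1*(-272)) = 38240 - 25*(-1*(-272)) = 38240 - 25*272 = 38240 - 1*6800 = 38240 - 6800 = 31440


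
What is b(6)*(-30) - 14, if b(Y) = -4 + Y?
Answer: -74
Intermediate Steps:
b(6)*(-30) - 14 = (-4 + 6)*(-30) - 14 = 2*(-30) - 14 = -60 - 14 = -74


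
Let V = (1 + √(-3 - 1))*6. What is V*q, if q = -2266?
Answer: -13596 - 27192*I ≈ -13596.0 - 27192.0*I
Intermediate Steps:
V = 6 + 12*I (V = (1 + √(-4))*6 = (1 + 2*I)*6 = 6 + 12*I ≈ 6.0 + 12.0*I)
V*q = (6 + 12*I)*(-2266) = -13596 - 27192*I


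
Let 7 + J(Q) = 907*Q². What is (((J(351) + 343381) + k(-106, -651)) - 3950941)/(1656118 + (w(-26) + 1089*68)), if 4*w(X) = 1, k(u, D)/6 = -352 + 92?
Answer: 432536720/6920681 ≈ 62.499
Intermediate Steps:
k(u, D) = -1560 (k(u, D) = 6*(-352 + 92) = 6*(-260) = -1560)
J(Q) = -7 + 907*Q²
w(X) = ¼ (w(X) = (¼)*1 = ¼)
(((J(351) + 343381) + k(-106, -651)) - 3950941)/(1656118 + (w(-26) + 1089*68)) = ((((-7 + 907*351²) + 343381) - 1560) - 3950941)/(1656118 + (¼ + 1089*68)) = ((((-7 + 907*123201) + 343381) - 1560) - 3950941)/(1656118 + (¼ + 74052)) = ((((-7 + 111743307) + 343381) - 1560) - 3950941)/(1656118 + 296209/4) = (((111743300 + 343381) - 1560) - 3950941)/(6920681/4) = ((112086681 - 1560) - 3950941)*(4/6920681) = (112085121 - 3950941)*(4/6920681) = 108134180*(4/6920681) = 432536720/6920681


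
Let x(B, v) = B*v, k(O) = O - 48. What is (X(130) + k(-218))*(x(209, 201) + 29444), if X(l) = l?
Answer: -9717608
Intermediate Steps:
k(O) = -48 + O
(X(130) + k(-218))*(x(209, 201) + 29444) = (130 + (-48 - 218))*(209*201 + 29444) = (130 - 266)*(42009 + 29444) = -136*71453 = -9717608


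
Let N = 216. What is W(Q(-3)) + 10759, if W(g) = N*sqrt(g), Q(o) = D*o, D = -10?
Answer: 10759 + 216*sqrt(30) ≈ 11942.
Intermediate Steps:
Q(o) = -10*o
W(g) = 216*sqrt(g)
W(Q(-3)) + 10759 = 216*sqrt(-10*(-3)) + 10759 = 216*sqrt(30) + 10759 = 10759 + 216*sqrt(30)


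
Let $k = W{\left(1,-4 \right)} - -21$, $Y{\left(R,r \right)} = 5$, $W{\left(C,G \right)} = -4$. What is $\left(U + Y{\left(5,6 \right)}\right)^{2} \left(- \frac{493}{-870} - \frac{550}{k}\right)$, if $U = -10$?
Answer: $- \frac{81055}{102} \approx -794.66$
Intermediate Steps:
$k = 17$ ($k = -4 - -21 = -4 + 21 = 17$)
$\left(U + Y{\left(5,6 \right)}\right)^{2} \left(- \frac{493}{-870} - \frac{550}{k}\right) = \left(-10 + 5\right)^{2} \left(- \frac{493}{-870} - \frac{550}{17}\right) = \left(-5\right)^{2} \left(\left(-493\right) \left(- \frac{1}{870}\right) - \frac{550}{17}\right) = 25 \left(\frac{17}{30} - \frac{550}{17}\right) = 25 \left(- \frac{16211}{510}\right) = - \frac{81055}{102}$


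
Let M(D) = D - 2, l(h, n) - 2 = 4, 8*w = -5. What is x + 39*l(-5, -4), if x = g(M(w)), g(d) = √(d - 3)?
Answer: 234 + 3*I*√10/4 ≈ 234.0 + 2.3717*I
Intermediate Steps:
w = -5/8 (w = (⅛)*(-5) = -5/8 ≈ -0.62500)
l(h, n) = 6 (l(h, n) = 2 + 4 = 6)
M(D) = -2 + D
g(d) = √(-3 + d)
x = 3*I*√10/4 (x = √(-3 + (-2 - 5/8)) = √(-3 - 21/8) = √(-45/8) = 3*I*√10/4 ≈ 2.3717*I)
x + 39*l(-5, -4) = 3*I*√10/4 + 39*6 = 3*I*√10/4 + 234 = 234 + 3*I*√10/4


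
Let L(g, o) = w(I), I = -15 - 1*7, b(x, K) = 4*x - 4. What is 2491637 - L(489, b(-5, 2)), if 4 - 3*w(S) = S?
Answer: 7474885/3 ≈ 2.4916e+6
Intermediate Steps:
b(x, K) = -4 + 4*x
I = -22 (I = -15 - 7 = -22)
w(S) = 4/3 - S/3
L(g, o) = 26/3 (L(g, o) = 4/3 - 1/3*(-22) = 4/3 + 22/3 = 26/3)
2491637 - L(489, b(-5, 2)) = 2491637 - 1*26/3 = 2491637 - 26/3 = 7474885/3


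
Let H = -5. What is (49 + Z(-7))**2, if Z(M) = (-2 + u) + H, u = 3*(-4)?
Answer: 900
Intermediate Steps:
u = -12
Z(M) = -19 (Z(M) = (-2 - 12) - 5 = -14 - 5 = -19)
(49 + Z(-7))**2 = (49 - 19)**2 = 30**2 = 900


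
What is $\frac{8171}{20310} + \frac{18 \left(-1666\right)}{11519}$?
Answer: $- \frac{514934531}{233950890} \approx -2.201$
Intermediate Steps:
$\frac{8171}{20310} + \frac{18 \left(-1666\right)}{11519} = 8171 \cdot \frac{1}{20310} - \frac{29988}{11519} = \frac{8171}{20310} - \frac{29988}{11519} = - \frac{514934531}{233950890}$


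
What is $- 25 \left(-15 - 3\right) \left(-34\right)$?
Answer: $-15300$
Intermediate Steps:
$- 25 \left(-15 - 3\right) \left(-34\right) = \left(-25\right) \left(-18\right) \left(-34\right) = 450 \left(-34\right) = -15300$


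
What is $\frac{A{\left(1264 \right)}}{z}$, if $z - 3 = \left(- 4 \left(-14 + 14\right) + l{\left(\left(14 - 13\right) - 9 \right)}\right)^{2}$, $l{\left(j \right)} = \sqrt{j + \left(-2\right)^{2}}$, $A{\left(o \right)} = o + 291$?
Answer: $-1555$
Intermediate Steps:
$A{\left(o \right)} = 291 + o$
$l{\left(j \right)} = \sqrt{4 + j}$ ($l{\left(j \right)} = \sqrt{j + 4} = \sqrt{4 + j}$)
$z = -1$ ($z = 3 + \left(- 4 \left(-14 + 14\right) + \sqrt{4 + \left(\left(14 - 13\right) - 9\right)}\right)^{2} = 3 + \left(\left(-4\right) 0 + \sqrt{4 + \left(1 - 9\right)}\right)^{2} = 3 + \left(0 + \sqrt{4 - 8}\right)^{2} = 3 + \left(0 + \sqrt{-4}\right)^{2} = 3 + \left(0 + 2 i\right)^{2} = 3 + \left(2 i\right)^{2} = 3 - 4 = -1$)
$\frac{A{\left(1264 \right)}}{z} = \frac{291 + 1264}{-1} = 1555 \left(-1\right) = -1555$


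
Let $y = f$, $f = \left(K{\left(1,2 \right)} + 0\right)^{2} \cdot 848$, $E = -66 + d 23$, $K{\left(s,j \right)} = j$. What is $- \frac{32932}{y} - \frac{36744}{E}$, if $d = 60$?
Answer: $- \frac{6996179}{185712} \approx -37.672$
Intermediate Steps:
$E = 1314$ ($E = -66 + 60 \cdot 23 = -66 + 1380 = 1314$)
$f = 3392$ ($f = \left(2 + 0\right)^{2} \cdot 848 = 2^{2} \cdot 848 = 4 \cdot 848 = 3392$)
$y = 3392$
$- \frac{32932}{y} - \frac{36744}{E} = - \frac{32932}{3392} - \frac{36744}{1314} = \left(-32932\right) \frac{1}{3392} - \frac{6124}{219} = - \frac{8233}{848} - \frac{6124}{219} = - \frac{6996179}{185712}$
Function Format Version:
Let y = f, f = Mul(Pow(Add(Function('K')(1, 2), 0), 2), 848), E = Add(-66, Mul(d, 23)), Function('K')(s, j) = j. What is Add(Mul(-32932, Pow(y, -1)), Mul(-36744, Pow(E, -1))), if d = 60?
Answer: Rational(-6996179, 185712) ≈ -37.672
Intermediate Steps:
E = 1314 (E = Add(-66, Mul(60, 23)) = Add(-66, 1380) = 1314)
f = 3392 (f = Mul(Pow(Add(2, 0), 2), 848) = Mul(Pow(2, 2), 848) = Mul(4, 848) = 3392)
y = 3392
Add(Mul(-32932, Pow(y, -1)), Mul(-36744, Pow(E, -1))) = Add(Mul(-32932, Pow(3392, -1)), Mul(-36744, Pow(1314, -1))) = Add(Mul(-32932, Rational(1, 3392)), Mul(-36744, Rational(1, 1314))) = Add(Rational(-8233, 848), Rational(-6124, 219)) = Rational(-6996179, 185712)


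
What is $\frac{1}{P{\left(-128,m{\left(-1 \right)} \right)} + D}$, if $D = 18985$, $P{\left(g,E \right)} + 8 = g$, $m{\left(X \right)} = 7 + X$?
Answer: $\frac{1}{18849} \approx 5.3053 \cdot 10^{-5}$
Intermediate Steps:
$P{\left(g,E \right)} = -8 + g$
$\frac{1}{P{\left(-128,m{\left(-1 \right)} \right)} + D} = \frac{1}{\left(-8 - 128\right) + 18985} = \frac{1}{-136 + 18985} = \frac{1}{18849}$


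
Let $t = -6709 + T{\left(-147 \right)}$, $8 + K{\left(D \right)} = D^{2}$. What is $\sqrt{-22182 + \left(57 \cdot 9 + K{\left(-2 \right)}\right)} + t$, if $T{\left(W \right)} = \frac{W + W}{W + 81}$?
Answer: $- \frac{73750}{11} + i \sqrt{21673} \approx -6704.5 + 147.22 i$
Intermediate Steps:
$K{\left(D \right)} = -8 + D^{2}$
$T{\left(W \right)} = \frac{2 W}{81 + W}$
$t = - \frac{73750}{11}$ ($t = -6709 + 2 \left(-147\right) \frac{1}{81 - 147} = -6709 + 2 \left(-147\right) \frac{1}{-66} = -6709 + 2 \left(-147\right) \left(- \frac{1}{66}\right) = -6709 + \frac{49}{11} = - \frac{73750}{11} \approx -6704.5$)
$\sqrt{-22182 + \left(57 \cdot 9 + K{\left(-2 \right)}\right)} + t = \sqrt{-22182 + \left(57 \cdot 9 - \left(8 - \left(-2\right)^{2}\right)\right)} - \frac{73750}{11} = \sqrt{-22182 + \left(513 + \left(-8 + 4\right)\right)} - \frac{73750}{11} = \sqrt{-22182 + \left(513 - 4\right)} - \frac{73750}{11} = \sqrt{-22182 + 509} - \frac{73750}{11} = \sqrt{-21673} - \frac{73750}{11} = i \sqrt{21673} - \frac{73750}{11} = - \frac{73750}{11} + i \sqrt{21673}$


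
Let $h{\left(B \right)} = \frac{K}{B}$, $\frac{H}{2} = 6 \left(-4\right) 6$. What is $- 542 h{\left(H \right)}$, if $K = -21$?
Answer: $- \frac{1897}{48} \approx -39.521$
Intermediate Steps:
$H = -288$ ($H = 2 \cdot 6 \left(-4\right) 6 = 2 \left(\left(-24\right) 6\right) = 2 \left(-144\right) = -288$)
$h{\left(B \right)} = - \frac{21}{B}$
$- 542 h{\left(H \right)} = - 542 \left(- \frac{21}{-288}\right) = - 542 \left(\left(-21\right) \left(- \frac{1}{288}\right)\right) = \left(-542\right) \frac{7}{96} = - \frac{1897}{48}$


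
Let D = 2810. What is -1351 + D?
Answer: 1459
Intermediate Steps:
-1351 + D = -1351 + 2810 = 1459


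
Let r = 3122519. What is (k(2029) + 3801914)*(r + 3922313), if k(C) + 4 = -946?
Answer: 26777152818048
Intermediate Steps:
k(C) = -950 (k(C) = -4 - 946 = -950)
(k(2029) + 3801914)*(r + 3922313) = (-950 + 3801914)*(3122519 + 3922313) = 3800964*7044832 = 26777152818048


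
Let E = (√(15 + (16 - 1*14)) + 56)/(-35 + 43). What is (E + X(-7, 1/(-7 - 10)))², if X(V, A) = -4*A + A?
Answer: 957489/18496 + 61*√17/34 ≈ 59.165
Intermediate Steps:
X(V, A) = -3*A
E = 7 + √17/8 (E = (√(15 + (16 - 14)) + 56)/8 = (√(15 + 2) + 56)*(⅛) = (√17 + 56)*(⅛) = (56 + √17)*(⅛) = 7 + √17/8 ≈ 7.5154)
(E + X(-7, 1/(-7 - 10)))² = ((7 + √17/8) - 3/(-7 - 10))² = ((7 + √17/8) - 3/(-17))² = ((7 + √17/8) - 3*(-1/17))² = ((7 + √17/8) + 3/17)² = (122/17 + √17/8)²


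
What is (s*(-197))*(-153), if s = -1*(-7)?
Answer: 210987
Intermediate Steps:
s = 7
(s*(-197))*(-153) = (7*(-197))*(-153) = -1379*(-153) = 210987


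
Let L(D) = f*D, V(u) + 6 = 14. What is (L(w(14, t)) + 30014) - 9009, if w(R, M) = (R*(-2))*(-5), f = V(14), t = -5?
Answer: 22125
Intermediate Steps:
V(u) = 8 (V(u) = -6 + 14 = 8)
f = 8
w(R, M) = 10*R (w(R, M) = -2*R*(-5) = 10*R)
L(D) = 8*D
(L(w(14, t)) + 30014) - 9009 = (8*(10*14) + 30014) - 9009 = (8*140 + 30014) - 9009 = (1120 + 30014) - 9009 = 31134 - 9009 = 22125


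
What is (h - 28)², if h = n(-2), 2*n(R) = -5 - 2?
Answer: 3969/4 ≈ 992.25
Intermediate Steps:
n(R) = -7/2 (n(R) = (-5 - 2)/2 = (½)*(-7) = -7/2)
h = -7/2 ≈ -3.5000
(h - 28)² = (-7/2 - 28)² = (-63/2)² = 3969/4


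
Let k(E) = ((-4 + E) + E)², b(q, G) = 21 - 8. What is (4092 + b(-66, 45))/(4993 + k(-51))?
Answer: 4105/16229 ≈ 0.25294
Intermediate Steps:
b(q, G) = 13
k(E) = (-4 + 2*E)²
(4092 + b(-66, 45))/(4993 + k(-51)) = (4092 + 13)/(4993 + 4*(-2 - 51)²) = 4105/(4993 + 4*(-53)²) = 4105/(4993 + 4*2809) = 4105/(4993 + 11236) = 4105/16229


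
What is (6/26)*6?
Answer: 18/13 ≈ 1.3846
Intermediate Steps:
(6/26)*6 = (6*(1/26))*6 = (3/13)*6 = 18/13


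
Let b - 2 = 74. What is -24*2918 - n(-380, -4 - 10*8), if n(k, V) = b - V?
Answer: -70192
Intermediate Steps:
b = 76 (b = 2 + 74 = 76)
n(k, V) = 76 - V
-24*2918 - n(-380, -4 - 10*8) = -24*2918 - (76 - (-4 - 10*8)) = -70032 - (76 - (-4 - 80)) = -70032 - (76 - 1*(-84)) = -70032 - (76 + 84) = -70032 - 1*160 = -70032 - 160 = -70192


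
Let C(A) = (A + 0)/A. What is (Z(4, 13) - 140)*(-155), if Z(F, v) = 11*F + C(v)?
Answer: 14725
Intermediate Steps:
C(A) = 1 (C(A) = A/A = 1)
Z(F, v) = 1 + 11*F (Z(F, v) = 11*F + 1 = 1 + 11*F)
(Z(4, 13) - 140)*(-155) = ((1 + 11*4) - 140)*(-155) = ((1 + 44) - 140)*(-155) = (45 - 140)*(-155) = -95*(-155) = 14725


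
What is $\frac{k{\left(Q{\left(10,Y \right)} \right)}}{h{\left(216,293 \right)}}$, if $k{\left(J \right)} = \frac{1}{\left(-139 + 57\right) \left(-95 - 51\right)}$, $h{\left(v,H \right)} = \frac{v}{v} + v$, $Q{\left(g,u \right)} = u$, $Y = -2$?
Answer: $\frac{1}{2597924} \approx 3.8492 \cdot 10^{-7}$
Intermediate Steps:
$h{\left(v,H \right)} = 1 + v$
$k{\left(J \right)} = \frac{1}{11972}$ ($k{\left(J \right)} = \frac{1}{\left(-82\right) \left(-146\right)} = \frac{1}{11972}$)
$\frac{k{\left(Q{\left(10,Y \right)} \right)}}{h{\left(216,293 \right)}} = \frac{1}{11972 \left(1 + 216\right)} = \frac{1}{11972 \cdot 217} = \frac{1}{11972} \cdot \frac{1}{217} = \frac{1}{2597924}$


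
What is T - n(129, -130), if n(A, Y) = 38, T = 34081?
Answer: 34043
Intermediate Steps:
T - n(129, -130) = 34081 - 1*38 = 34081 - 38 = 34043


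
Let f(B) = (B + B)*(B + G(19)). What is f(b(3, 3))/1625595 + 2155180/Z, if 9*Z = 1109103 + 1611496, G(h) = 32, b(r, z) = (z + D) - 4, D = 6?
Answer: 170443541138/23905903413 ≈ 7.1298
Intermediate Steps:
b(r, z) = 2 + z (b(r, z) = (z + 6) - 4 = (6 + z) - 4 = 2 + z)
f(B) = 2*B*(32 + B) (f(B) = (B + B)*(B + 32) = (2*B)*(32 + B) = 2*B*(32 + B))
Z = 2720599/9 (Z = (1109103 + 1611496)/9 = (1/9)*2720599 = 2720599/9 ≈ 3.0229e+5)
f(b(3, 3))/1625595 + 2155180/Z = (2*(2 + 3)*(32 + (2 + 3)))/1625595 + 2155180/(2720599/9) = (2*5*(32 + 5))*(1/1625595) + 2155180*(9/2720599) = (2*5*37)*(1/1625595) + 19396620/2720599 = 370*(1/1625595) + 19396620/2720599 = 2/8787 + 19396620/2720599 = 170443541138/23905903413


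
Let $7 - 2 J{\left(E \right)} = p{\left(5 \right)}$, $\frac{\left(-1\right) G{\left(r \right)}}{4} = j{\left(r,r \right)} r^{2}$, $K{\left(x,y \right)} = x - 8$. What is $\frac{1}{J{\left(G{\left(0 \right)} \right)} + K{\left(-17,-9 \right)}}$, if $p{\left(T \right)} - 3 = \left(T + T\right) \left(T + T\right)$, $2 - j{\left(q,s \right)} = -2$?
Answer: $- \frac{1}{73} \approx -0.013699$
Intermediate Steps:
$j{\left(q,s \right)} = 4$ ($j{\left(q,s \right)} = 2 - -2 = 2 + 2 = 4$)
$K{\left(x,y \right)} = -8 + x$
$G{\left(r \right)} = - 16 r^{2}$ ($G{\left(r \right)} = - 4 \cdot 4 r^{2} = - 16 r^{2}$)
$p{\left(T \right)} = 3 + 4 T^{2}$ ($p{\left(T \right)} = 3 + \left(T + T\right) \left(T + T\right) = 3 + 2 T 2 T = 3 + 4 T^{2}$)
$J{\left(E \right)} = -48$ ($J{\left(E \right)} = \frac{7}{2} - \frac{3 + 4 \cdot 5^{2}}{2} = \frac{7}{2} - \frac{3 + 4 \cdot 25}{2} = \frac{7}{2} - \frac{3 + 100}{2} = \frac{7}{2} - \frac{103}{2} = -48$)
$\frac{1}{J{\left(G{\left(0 \right)} \right)} + K{\left(-17,-9 \right)}} = \frac{1}{-48 - 25} = \frac{1}{-73} = - \frac{1}{73}$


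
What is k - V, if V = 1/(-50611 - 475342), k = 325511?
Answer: 171203486984/525953 ≈ 3.2551e+5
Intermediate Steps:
V = -1/525953 (V = 1/(-525953) = -1/525953 ≈ -1.9013e-6)
k - V = 325511 - 1*(-1/525953) = 325511 + 1/525953 = 171203486984/525953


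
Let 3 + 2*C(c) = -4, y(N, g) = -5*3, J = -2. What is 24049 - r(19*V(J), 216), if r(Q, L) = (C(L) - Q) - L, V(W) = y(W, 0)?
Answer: 47967/2 ≈ 23984.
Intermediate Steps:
y(N, g) = -15
V(W) = -15
C(c) = -7/2 (C(c) = -3/2 + (1/2)*(-4) = -3/2 - 2 = -7/2)
r(Q, L) = -7/2 - L - Q (r(Q, L) = (-7/2 - Q) - L = -7/2 - L - Q)
24049 - r(19*V(J), 216) = 24049 - (-7/2 - 1*216 - 19*(-15)) = 24049 - (-7/2 - 216 - 1*(-285)) = 24049 - (-7/2 - 216 + 285) = 24049 - 1*131/2 = 24049 - 131/2 = 47967/2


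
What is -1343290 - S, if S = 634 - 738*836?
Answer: -726956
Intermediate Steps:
S = -616334 (S = 634 - 616968 = -616334)
-1343290 - S = -1343290 - 1*(-616334) = -1343290 + 616334 = -726956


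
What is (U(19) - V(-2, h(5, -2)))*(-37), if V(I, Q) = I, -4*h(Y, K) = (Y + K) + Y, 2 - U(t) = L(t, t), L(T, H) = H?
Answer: 555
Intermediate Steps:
U(t) = 2 - t
h(Y, K) = -Y/2 - K/4 (h(Y, K) = -((Y + K) + Y)/4 = -((K + Y) + Y)/4 = -(K + 2*Y)/4 = -Y/2 - K/4)
(U(19) - V(-2, h(5, -2)))*(-37) = ((2 - 1*19) - 1*(-2))*(-37) = ((2 - 19) + 2)*(-37) = (-17 + 2)*(-37) = -15*(-37) = 555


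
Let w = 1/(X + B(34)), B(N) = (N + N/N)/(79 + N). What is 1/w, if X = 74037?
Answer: 8366216/113 ≈ 74037.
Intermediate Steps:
B(N) = (1 + N)/(79 + N) (B(N) = (N + 1)/(79 + N) = (1 + N)/(79 + N))
w = 113/8366216 (w = 1/(74037 + (1 + 34)/(79 + 34)) = 1/(74037 + 35/113) = 1/(8366216/113) = 113/8366216 ≈ 1.3507e-5)
1/w = 1/(113/8366216) = 8366216/113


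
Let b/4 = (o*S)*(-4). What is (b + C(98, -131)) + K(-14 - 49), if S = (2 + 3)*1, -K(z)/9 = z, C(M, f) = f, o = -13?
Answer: 1476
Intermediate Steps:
K(z) = -9*z
S = 5 (S = 5*1 = 5)
b = 1040 (b = 4*(-13*5*(-4)) = 4*(-65*(-4)) = 4*260 = 1040)
(b + C(98, -131)) + K(-14 - 49) = (1040 - 131) - 9*(-14 - 49) = 909 - 9*(-63) = 909 + 567 = 1476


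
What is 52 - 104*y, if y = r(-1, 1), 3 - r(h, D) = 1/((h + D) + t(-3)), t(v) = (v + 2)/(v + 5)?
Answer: -468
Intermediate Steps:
t(v) = (2 + v)/(5 + v)
r(h, D) = 3 - 1/(-1/2 + D + h) (r(h, D) = 3 - 1/((h + D) + (2 - 3)/(5 - 3)) = 3 - 1/((D + h) - 1/2) = 3 - 1/(-1/2 + D + h))
y = 5 (y = (-5 + 6*1 + 6*(-1))/(-1 + 2*1 + 2*(-1)) = (-5 + 6 - 6)/(-1 + 2 - 2) = -5/(-1) = -1*(-5) = 5)
52 - 104*y = 52 - 104*5 = 52 - 520 = -468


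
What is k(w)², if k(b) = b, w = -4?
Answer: 16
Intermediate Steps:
k(w)² = (-4)² = 16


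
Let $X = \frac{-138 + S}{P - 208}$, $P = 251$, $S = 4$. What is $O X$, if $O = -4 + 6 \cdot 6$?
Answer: $- \frac{4288}{43} \approx -99.721$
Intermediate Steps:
$O = 32$ ($O = -4 + 36 = 32$)
$X = - \frac{134}{43}$ ($X = \frac{-138 + 4}{251 - 208} = - \frac{134}{43} \approx -3.1163$)
$O X = 32 \left(- \frac{134}{43}\right) = - \frac{4288}{43}$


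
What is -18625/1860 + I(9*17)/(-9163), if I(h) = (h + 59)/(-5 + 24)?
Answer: -648590189/64764084 ≈ -10.015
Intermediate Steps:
I(h) = 59/19 + h/19 (I(h) = (59 + h)/19 = (59 + h)*(1/19) = 59/19 + h/19)
-18625/1860 + I(9*17)/(-9163) = -18625/1860 + (59/19 + (9*17)/19)/(-9163) = -18625*1/1860 + (59/19 + (1/19)*153)*(-1/9163) = -3725/372 + (59/19 + 153/19)*(-1/9163) = -3725/372 + (212/19)*(-1/9163) = -3725/372 - 212/174097 = -648590189/64764084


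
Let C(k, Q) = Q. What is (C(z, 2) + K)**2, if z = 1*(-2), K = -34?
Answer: 1024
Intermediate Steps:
z = -2
(C(z, 2) + K)**2 = (2 - 34)**2 = (-32)**2 = 1024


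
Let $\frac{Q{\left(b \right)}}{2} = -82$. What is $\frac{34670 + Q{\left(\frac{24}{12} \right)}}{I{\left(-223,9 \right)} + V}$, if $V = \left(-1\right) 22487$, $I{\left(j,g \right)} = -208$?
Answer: $- \frac{11502}{7565} \approx -1.5204$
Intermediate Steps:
$Q{\left(b \right)} = -164$ ($Q{\left(b \right)} = 2 \left(-82\right) = -164$)
$V = -22487$
$\frac{34670 + Q{\left(\frac{24}{12} \right)}}{I{\left(-223,9 \right)} + V} = \frac{34670 - 164}{-208 - 22487} = \frac{34506}{-22695} = 34506 \left(- \frac{1}{22695}\right) = - \frac{11502}{7565}$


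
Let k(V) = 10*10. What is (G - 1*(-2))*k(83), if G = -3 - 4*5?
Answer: -2100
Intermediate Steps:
G = -23 (G = -3 - 20 = -23)
k(V) = 100
(G - 1*(-2))*k(83) = (-23 - 1*(-2))*100 = (-23 + 2)*100 = -21*100 = -2100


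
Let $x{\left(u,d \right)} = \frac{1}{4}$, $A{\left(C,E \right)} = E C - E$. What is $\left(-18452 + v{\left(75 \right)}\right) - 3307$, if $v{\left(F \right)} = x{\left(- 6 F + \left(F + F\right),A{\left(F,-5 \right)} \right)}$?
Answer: $- \frac{87035}{4} \approx -21759.0$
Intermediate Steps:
$A{\left(C,E \right)} = - E + C E$ ($A{\left(C,E \right)} = C E - E = - E + C E$)
$x{\left(u,d \right)} = \frac{1}{4}$
$v{\left(F \right)} = \frac{1}{4}$
$\left(-18452 + v{\left(75 \right)}\right) - 3307 = \left(-18452 + \frac{1}{4}\right) - 3307 = - \frac{73807}{4} - 3307 = - \frac{87035}{4}$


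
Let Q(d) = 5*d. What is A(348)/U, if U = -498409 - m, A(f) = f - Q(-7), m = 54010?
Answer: -383/552419 ≈ -0.00069331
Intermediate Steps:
A(f) = 35 + f (A(f) = f - 5*(-7) = f - 1*(-35) = f + 35 = 35 + f)
U = -552419 (U = -498409 - 1*54010 = -498409 - 54010 = -552419)
A(348)/U = (35 + 348)/(-552419) = 383*(-1/552419) = -383/552419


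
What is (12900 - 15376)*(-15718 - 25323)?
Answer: 101617516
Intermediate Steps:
(12900 - 15376)*(-15718 - 25323) = -2476*(-41041) = 101617516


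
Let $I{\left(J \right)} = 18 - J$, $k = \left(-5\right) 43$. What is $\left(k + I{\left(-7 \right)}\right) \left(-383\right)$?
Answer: $72770$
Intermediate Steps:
$k = -215$
$\left(k + I{\left(-7 \right)}\right) \left(-383\right) = \left(-215 + \left(18 - -7\right)\right) \left(-383\right) = \left(-215 + \left(18 + 7\right)\right) \left(-383\right) = \left(-215 + 25\right) \left(-383\right) = \left(-190\right) \left(-383\right) = 72770$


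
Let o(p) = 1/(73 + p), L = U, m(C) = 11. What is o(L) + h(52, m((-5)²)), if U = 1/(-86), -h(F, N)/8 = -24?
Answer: 1205270/6277 ≈ 192.01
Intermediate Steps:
h(F, N) = 192 (h(F, N) = -8*(-24) = 192)
U = -1/86 ≈ -0.011628
L = -1/86 ≈ -0.011628
o(L) + h(52, m((-5)²)) = 1/(73 - 1/86) + 192 = 1/(6277/86) + 192 = 86/6277 + 192 = 1205270/6277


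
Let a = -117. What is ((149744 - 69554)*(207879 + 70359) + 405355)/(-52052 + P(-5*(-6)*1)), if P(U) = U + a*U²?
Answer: -22312310575/157322 ≈ -1.4183e+5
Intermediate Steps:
P(U) = U - 117*U²
((149744 - 69554)*(207879 + 70359) + 405355)/(-52052 + P(-5*(-6)*1)) = ((149744 - 69554)*(207879 + 70359) + 405355)/(-52052 + (-5*(-6)*1)*(1 - 117*(-5*(-6)))) = (80190*278238 + 405355)/(-52052 + (30*1)*(1 - 3510)) = (22311905220 + 405355)/(-52052 + 30*(1 - 117*30)) = 22312310575/(-52052 + 30*(1 - 3510)) = 22312310575/(-52052 + 30*(-3509)) = 22312310575/(-52052 - 105270) = 22312310575/(-157322) = 22312310575*(-1/157322) = -22312310575/157322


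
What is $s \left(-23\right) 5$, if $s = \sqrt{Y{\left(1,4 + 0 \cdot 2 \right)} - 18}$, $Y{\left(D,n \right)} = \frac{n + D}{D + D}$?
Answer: $- \frac{115 i \sqrt{62}}{2} \approx - 452.76 i$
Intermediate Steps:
$Y{\left(D,n \right)} = \frac{D + n}{2 D}$
$s = \frac{i \sqrt{62}}{2}$ ($s = \sqrt{\frac{1 + \left(4 + 0 \cdot 2\right)}{2 \cdot 1} - 18} = \sqrt{\frac{1}{2} \cdot 1 \left(1 + \left(4 + 0\right)\right) - 18} = \sqrt{\frac{1}{2} \cdot 1 \left(1 + 4\right) - 18} = \sqrt{\frac{1}{2} \cdot 1 \cdot 5 - 18} = \sqrt{\frac{5}{2} - 18} = \sqrt{- \frac{31}{2}} = \frac{i \sqrt{62}}{2} \approx 3.937 i$)
$s \left(-23\right) 5 = \frac{i \sqrt{62}}{2} \left(-23\right) 5 = - \frac{23 i \sqrt{62}}{2} \cdot 5 = - \frac{115 i \sqrt{62}}{2}$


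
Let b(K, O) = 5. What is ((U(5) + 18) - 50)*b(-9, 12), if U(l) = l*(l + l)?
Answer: 90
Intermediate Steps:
U(l) = 2*l² (U(l) = l*(2*l) = 2*l²)
((U(5) + 18) - 50)*b(-9, 12) = ((2*5² + 18) - 50)*5 = ((2*25 + 18) - 50)*5 = ((50 + 18) - 50)*5 = (68 - 50)*5 = 18*5 = 90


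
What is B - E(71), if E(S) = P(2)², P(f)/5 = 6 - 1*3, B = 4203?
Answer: 3978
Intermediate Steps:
P(f) = 15 (P(f) = 5*(6 - 1*3) = 5*(6 - 3) = 5*3 = 15)
E(S) = 225 (E(S) = 15² = 225)
B - E(71) = 4203 - 1*225 = 4203 - 225 = 3978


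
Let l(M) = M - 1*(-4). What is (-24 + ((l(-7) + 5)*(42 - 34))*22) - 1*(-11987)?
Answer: 12315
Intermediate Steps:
l(M) = 4 + M (l(M) = M + 4 = 4 + M)
(-24 + ((l(-7) + 5)*(42 - 34))*22) - 1*(-11987) = (-24 + (((4 - 7) + 5)*(42 - 34))*22) - 1*(-11987) = (-24 + ((-3 + 5)*8)*22) + 11987 = (-24 + (2*8)*22) + 11987 = (-24 + 16*22) + 11987 = (-24 + 352) + 11987 = 328 + 11987 = 12315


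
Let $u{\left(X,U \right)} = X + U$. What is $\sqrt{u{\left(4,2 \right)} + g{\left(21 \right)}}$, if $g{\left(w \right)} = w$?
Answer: $3 \sqrt{3} \approx 5.1962$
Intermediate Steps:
$u{\left(X,U \right)} = U + X$
$\sqrt{u{\left(4,2 \right)} + g{\left(21 \right)}} = \sqrt{\left(2 + 4\right) + 21} = \sqrt{6 + 21} = \sqrt{27} = 3 \sqrt{3}$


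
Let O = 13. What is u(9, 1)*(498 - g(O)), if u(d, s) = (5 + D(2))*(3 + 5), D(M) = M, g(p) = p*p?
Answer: 18424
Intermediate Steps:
g(p) = p²
u(d, s) = 56 (u(d, s) = (5 + 2)*(3 + 5) = 7*8 = 56)
u(9, 1)*(498 - g(O)) = 56*(498 - 1*13²) = 56*(498 - 1*169) = 56*(498 - 169) = 56*329 = 18424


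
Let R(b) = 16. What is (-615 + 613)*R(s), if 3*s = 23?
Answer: -32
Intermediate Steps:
s = 23/3 (s = (⅓)*23 = 23/3 ≈ 7.6667)
(-615 + 613)*R(s) = (-615 + 613)*16 = -2*16 = -32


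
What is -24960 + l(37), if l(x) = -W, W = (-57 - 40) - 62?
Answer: -24801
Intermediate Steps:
W = -159 (W = -97 - 62 = -159)
l(x) = 159 (l(x) = -1*(-159) = 159)
-24960 + l(37) = -24960 + 159 = -24801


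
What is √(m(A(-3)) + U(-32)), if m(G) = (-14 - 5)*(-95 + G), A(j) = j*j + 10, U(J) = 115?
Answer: √1559 ≈ 39.484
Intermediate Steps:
A(j) = 10 + j² (A(j) = j² + 10 = 10 + j²)
m(G) = 1805 - 19*G (m(G) = -19*(-95 + G) = 1805 - 19*G)
√(m(A(-3)) + U(-32)) = √((1805 - 19*(10 + (-3)²)) + 115) = √((1805 - 19*(10 + 9)) + 115) = √((1805 - 19*19) + 115) = √((1805 - 361) + 115) = √(1444 + 115) = √1559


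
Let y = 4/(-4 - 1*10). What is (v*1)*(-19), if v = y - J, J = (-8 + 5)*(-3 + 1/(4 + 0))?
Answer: 4541/28 ≈ 162.18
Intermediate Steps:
J = 33/4 (J = -3*(-3 + 1/4) = -3*(-11/4) = 33/4 ≈ 8.2500)
y = -2/7 (y = 4/(-4 - 10) = 4/(-14) = 4*(-1/14) = -2/7 ≈ -0.28571)
v = -239/28 (v = -2/7 - 1*33/4 = -2/7 - 33/4 = -239/28 ≈ -8.5357)
(v*1)*(-19) = -239/28*1*(-19) = -239/28*(-19) = 4541/28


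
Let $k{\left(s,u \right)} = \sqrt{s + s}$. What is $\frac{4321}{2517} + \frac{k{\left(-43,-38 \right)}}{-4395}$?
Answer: $\frac{4321}{2517} - \frac{i \sqrt{86}}{4395} \approx 1.7167 - 0.00211 i$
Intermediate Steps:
$k{\left(s,u \right)} = \sqrt{2} \sqrt{s}$ ($k{\left(s,u \right)} = \sqrt{2 s} = \sqrt{2} \sqrt{s}$)
$\frac{4321}{2517} + \frac{k{\left(-43,-38 \right)}}{-4395} = \frac{4321}{2517} + \frac{\sqrt{2} \sqrt{-43}}{-4395} = 4321 \cdot \frac{1}{2517} + \sqrt{2} i \sqrt{43} \left(- \frac{1}{4395}\right) = \frac{4321}{2517} + i \sqrt{86} \left(- \frac{1}{4395}\right) = \frac{4321}{2517} - \frac{i \sqrt{86}}{4395}$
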